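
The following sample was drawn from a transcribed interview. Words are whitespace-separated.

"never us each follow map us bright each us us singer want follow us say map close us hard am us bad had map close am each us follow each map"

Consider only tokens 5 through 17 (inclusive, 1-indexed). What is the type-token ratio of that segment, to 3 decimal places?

Segment tokens 5–17: map, us, bright, each, us, us, singer, want, follow, us, say, map, close
Segment N = 13, segment V = 9.
TTR = 9 / 13 = 0.692

0.692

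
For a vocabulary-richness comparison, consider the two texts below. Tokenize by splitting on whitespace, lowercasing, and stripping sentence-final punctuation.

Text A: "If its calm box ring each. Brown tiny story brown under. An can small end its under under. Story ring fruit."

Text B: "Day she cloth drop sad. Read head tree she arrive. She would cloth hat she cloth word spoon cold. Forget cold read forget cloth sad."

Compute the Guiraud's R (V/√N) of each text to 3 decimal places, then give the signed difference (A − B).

0.273

A: V=15, N=21, R=3.273
B: V=15, N=25, R=3.000
Difference = 3.273 − 3.000 = 0.273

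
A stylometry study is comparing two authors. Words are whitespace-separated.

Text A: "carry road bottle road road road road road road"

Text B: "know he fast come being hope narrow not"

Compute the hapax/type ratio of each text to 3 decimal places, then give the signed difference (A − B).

-0.333

A: hapax=2, V=3, ratio=0.667
B: hapax=8, V=8, ratio=1.000
Difference = 0.667 − 1.000 = -0.333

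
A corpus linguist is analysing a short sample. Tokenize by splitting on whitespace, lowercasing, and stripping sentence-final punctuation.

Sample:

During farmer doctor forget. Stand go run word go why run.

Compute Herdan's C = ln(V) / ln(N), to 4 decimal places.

N = 11, V = 9.
ln(V) = 2.197225, ln(N) = 2.397895
C = 2.197225 / 2.397895 = 0.9163

0.9163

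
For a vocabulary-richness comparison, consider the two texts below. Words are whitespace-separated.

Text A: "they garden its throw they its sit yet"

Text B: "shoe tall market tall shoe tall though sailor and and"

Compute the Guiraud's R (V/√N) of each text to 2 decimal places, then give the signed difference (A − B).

0.22

A: V=6, N=8, R=2.12
B: V=6, N=10, R=1.90
Difference = 2.12 − 1.90 = 0.22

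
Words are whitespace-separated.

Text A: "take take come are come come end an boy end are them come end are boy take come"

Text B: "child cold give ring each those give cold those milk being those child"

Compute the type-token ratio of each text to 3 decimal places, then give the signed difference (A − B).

TTR(A) = 7/18 = 0.389
TTR(B) = 8/13 = 0.615
Difference = 0.389 − 0.615 = -0.226

-0.226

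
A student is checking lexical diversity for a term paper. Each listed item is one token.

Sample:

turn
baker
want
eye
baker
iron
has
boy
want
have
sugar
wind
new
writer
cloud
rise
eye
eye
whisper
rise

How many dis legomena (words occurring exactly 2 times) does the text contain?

3

Frequencies: eye:3, baker:2, want:2, rise:2, turn:1, iron:1, has:1, boy:1, have:1, sugar:1, wind:1, new:1, writer:1, cloud:1, whisper:1
Words with frequency 2: baker, rise, want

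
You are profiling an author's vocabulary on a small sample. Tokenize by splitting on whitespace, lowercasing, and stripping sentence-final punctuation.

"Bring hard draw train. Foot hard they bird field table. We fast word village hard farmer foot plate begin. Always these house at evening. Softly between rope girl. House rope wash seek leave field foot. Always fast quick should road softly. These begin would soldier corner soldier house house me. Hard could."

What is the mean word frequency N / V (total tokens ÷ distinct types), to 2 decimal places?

N = 52 tokens, V = 36 types.
Mean frequency = N / V = 52 / 36 = 1.44

1.44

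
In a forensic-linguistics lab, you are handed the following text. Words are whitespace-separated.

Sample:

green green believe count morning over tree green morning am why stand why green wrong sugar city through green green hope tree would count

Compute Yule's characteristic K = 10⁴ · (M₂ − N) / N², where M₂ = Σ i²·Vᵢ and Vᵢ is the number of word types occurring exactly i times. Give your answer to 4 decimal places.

Frequencies: green:6, count:2, morning:2, tree:2, why:2, believe:1, over:1, am:1, stand:1, wrong:1, sugar:1, city:1, through:1, hope:1, would:1
N = 24. Frequency spectrum: V_1=10, V_2=4, V_6=1
M₂ = 1²·10 + 2²·4 + 6²·1 = 62
K = 10000 × (62 − 24) / 24² = 659.7222

659.7222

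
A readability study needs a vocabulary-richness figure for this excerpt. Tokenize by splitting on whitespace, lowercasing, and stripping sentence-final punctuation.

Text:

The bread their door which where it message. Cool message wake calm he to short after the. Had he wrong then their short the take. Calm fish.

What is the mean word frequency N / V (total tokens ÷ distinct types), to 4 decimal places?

1.3500

N = 27 tokens, V = 20 types.
Mean frequency = N / V = 27 / 20 = 1.3500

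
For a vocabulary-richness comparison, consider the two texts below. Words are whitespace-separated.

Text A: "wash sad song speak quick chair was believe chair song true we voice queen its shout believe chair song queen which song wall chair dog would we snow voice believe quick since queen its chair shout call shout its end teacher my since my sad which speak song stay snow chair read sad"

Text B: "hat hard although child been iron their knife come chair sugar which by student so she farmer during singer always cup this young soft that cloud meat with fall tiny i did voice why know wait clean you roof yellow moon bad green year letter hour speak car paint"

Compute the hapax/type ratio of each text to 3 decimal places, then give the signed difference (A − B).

-0.577

A: hapax=11, V=26, ratio=0.423
B: hapax=49, V=49, ratio=1.000
Difference = 0.423 − 1.000 = -0.577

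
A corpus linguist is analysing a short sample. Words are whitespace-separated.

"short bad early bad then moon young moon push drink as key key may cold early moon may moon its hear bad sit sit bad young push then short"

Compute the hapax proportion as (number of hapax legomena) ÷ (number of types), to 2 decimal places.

0.33

Frequencies: bad:4, moon:4, short:2, early:2, then:2, young:2, push:2, key:2, may:2, sit:2, drink:1, as:1, cold:1, its:1, hear:1
Hapax count = 5; type count = 15.
Ratio = 5 / 15 = 0.33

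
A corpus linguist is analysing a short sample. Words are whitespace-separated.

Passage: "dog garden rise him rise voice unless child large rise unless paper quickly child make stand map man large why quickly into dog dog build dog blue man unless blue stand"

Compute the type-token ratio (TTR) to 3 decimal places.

0.581

N = 31 tokens, V = 18 types.
TTR = V / N = 18 / 31 = 0.581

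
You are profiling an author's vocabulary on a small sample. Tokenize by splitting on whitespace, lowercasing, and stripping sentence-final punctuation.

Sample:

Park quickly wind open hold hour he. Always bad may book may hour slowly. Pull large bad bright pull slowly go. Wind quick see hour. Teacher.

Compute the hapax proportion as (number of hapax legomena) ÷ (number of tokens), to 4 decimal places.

Frequencies: hour:3, wind:2, bad:2, may:2, slowly:2, pull:2, park:1, quickly:1, open:1, hold:1, he:1, always:1, book:1, large:1, bright:1, go:1, quick:1, see:1, teacher:1
Hapax count = 13; token count = 26.
Ratio = 13 / 26 = 0.5000

0.5000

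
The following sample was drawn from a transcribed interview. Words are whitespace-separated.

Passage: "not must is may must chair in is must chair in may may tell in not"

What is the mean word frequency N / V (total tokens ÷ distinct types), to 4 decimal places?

2.2857

N = 16 tokens, V = 7 types.
Mean frequency = N / V = 16 / 7 = 2.2857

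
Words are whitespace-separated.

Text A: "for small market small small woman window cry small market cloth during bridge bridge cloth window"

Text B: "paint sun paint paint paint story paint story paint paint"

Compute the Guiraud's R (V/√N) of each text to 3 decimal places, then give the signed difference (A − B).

1.301

A: V=9, N=16, R=2.250
B: V=3, N=10, R=0.949
Difference = 2.250 − 0.949 = 1.301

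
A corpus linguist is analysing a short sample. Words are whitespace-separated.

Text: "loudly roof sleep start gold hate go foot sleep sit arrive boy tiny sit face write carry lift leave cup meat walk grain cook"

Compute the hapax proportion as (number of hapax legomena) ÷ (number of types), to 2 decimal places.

Frequencies: sleep:2, sit:2, loudly:1, roof:1, start:1, gold:1, hate:1, go:1, foot:1, arrive:1, boy:1, tiny:1, face:1, write:1, carry:1, lift:1, leave:1, cup:1, meat:1, walk:1, … (2 more, each freq 1)
Hapax count = 20; type count = 22.
Ratio = 20 / 22 = 0.91

0.91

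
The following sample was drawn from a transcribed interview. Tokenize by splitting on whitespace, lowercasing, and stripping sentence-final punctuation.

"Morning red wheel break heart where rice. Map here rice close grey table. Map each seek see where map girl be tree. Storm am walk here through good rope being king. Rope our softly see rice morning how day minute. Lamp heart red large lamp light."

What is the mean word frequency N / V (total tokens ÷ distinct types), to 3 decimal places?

1.353

N = 46 tokens, V = 34 types.
Mean frequency = N / V = 46 / 34 = 1.353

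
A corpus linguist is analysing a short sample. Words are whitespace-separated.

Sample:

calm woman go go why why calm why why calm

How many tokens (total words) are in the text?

10

Tokens: calm, woman, go, go, why, why, calm, why, why, calm
N = 10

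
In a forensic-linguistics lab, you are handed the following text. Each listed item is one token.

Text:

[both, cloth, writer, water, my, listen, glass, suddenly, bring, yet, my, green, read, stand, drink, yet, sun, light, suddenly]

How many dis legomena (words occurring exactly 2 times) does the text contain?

Frequencies: my:2, suddenly:2, yet:2, both:1, cloth:1, writer:1, water:1, listen:1, glass:1, bring:1, green:1, read:1, stand:1, drink:1, sun:1, light:1
Words with frequency 2: my, suddenly, yet

3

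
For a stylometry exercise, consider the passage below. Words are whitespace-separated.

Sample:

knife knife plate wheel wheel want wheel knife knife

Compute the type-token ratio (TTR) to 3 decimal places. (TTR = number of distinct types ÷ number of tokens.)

N = 9 tokens, V = 4 types.
TTR = V / N = 4 / 9 = 0.444

0.444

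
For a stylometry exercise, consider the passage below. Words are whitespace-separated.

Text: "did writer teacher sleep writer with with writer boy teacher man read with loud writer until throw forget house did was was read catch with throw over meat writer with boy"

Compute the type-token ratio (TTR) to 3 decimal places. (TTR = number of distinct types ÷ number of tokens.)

N = 31 tokens, V = 17 types.
TTR = V / N = 17 / 31 = 0.548

0.548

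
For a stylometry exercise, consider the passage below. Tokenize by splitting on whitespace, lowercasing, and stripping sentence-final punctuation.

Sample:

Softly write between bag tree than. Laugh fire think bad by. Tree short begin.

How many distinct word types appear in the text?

Distinct types: {bad, bag, begin, between, by, fire, laugh, short, softly, than, think, tree, write}
V = 13

13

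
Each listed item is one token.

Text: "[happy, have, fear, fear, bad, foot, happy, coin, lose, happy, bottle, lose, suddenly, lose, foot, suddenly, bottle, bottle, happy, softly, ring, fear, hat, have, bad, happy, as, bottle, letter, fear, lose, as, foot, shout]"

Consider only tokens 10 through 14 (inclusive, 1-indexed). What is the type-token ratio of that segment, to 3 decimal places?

Segment tokens 10–14: happy, bottle, lose, suddenly, lose
Segment N = 5, segment V = 4.
TTR = 4 / 5 = 0.800

0.800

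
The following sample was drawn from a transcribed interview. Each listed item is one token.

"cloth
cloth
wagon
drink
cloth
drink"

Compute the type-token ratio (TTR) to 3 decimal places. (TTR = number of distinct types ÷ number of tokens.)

0.500

N = 6 tokens, V = 3 types.
TTR = V / N = 3 / 6 = 0.500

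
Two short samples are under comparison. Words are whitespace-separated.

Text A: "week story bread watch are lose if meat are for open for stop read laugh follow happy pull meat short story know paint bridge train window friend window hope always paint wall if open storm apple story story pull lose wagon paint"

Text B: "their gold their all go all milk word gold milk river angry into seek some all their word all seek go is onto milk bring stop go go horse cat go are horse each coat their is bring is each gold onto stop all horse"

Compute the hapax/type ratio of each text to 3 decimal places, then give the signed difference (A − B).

A: hapax=19, V=29, ratio=0.655
B: hapax=7, V=20, ratio=0.350
Difference = 0.655 − 0.350 = 0.305

0.305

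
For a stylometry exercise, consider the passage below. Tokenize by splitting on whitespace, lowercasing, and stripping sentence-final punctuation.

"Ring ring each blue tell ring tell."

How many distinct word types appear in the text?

Distinct types: {blue, each, ring, tell}
V = 4

4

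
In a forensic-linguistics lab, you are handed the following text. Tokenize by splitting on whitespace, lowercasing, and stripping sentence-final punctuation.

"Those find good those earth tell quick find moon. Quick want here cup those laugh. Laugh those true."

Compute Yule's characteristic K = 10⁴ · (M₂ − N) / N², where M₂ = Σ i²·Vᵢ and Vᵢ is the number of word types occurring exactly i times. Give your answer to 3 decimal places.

Frequencies: those:4, find:2, quick:2, laugh:2, good:1, earth:1, tell:1, moon:1, want:1, here:1, cup:1, true:1
N = 18. Frequency spectrum: V_1=8, V_2=3, V_4=1
M₂ = 1²·8 + 2²·3 + 4²·1 = 36
K = 10000 × (36 − 18) / 18² = 555.556

555.556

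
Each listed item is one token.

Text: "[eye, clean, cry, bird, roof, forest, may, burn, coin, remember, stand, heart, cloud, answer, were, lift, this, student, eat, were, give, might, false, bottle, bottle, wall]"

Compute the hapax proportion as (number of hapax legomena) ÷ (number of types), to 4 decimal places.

0.9167

Frequencies: were:2, bottle:2, eye:1, clean:1, cry:1, bird:1, roof:1, forest:1, may:1, burn:1, coin:1, remember:1, stand:1, heart:1, cloud:1, answer:1, lift:1, this:1, student:1, eat:1, … (4 more, each freq 1)
Hapax count = 22; type count = 24.
Ratio = 22 / 24 = 0.9167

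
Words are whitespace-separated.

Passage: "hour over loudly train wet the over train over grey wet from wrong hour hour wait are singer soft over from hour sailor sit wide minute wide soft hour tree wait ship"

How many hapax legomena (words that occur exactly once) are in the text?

Frequencies: hour:5, over:4, train:2, wet:2, from:2, wait:2, soft:2, wide:2, loudly:1, the:1, grey:1, wrong:1, are:1, singer:1, sailor:1, sit:1, minute:1, tree:1, ship:1
Hapax (freq=1): are, grey, loudly, minute, sailor, ship, singer, sit, the, tree, wrong

11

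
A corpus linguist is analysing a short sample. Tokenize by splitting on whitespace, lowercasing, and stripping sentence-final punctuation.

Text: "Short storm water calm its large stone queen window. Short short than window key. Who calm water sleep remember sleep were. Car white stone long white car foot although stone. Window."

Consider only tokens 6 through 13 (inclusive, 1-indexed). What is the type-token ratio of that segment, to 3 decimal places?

Segment tokens 6–13: large, stone, queen, window, short, short, than, window
Segment N = 8, segment V = 6.
TTR = 6 / 8 = 0.750

0.750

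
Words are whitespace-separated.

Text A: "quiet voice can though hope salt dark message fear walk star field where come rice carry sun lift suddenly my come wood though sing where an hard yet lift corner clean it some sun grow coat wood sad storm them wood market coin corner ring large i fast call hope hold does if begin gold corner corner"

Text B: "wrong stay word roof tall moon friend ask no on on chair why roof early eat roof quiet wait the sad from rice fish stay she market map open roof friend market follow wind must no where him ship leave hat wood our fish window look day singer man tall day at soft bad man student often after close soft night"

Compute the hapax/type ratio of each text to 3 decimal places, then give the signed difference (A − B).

0.055

A: hapax=38, V=46, ratio=0.826
B: hapax=37, V=48, ratio=0.771
Difference = 0.826 − 0.771 = 0.055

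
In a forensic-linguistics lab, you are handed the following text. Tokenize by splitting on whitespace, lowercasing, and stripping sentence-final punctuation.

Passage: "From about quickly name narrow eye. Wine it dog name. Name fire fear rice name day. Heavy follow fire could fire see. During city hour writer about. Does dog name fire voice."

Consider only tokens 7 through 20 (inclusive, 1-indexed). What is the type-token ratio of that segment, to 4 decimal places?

0.7857

Segment tokens 7–20: wine, it, dog, name, name, fire, fear, rice, name, day, heavy, follow, fire, could
Segment N = 14, segment V = 11.
TTR = 11 / 14 = 0.7857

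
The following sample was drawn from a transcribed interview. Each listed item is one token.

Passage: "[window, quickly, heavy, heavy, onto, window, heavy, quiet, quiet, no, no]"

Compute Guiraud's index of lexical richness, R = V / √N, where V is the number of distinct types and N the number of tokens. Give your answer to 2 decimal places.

1.81

N = 11, V = 6.
√N = 3.316625
R = 6 / 3.316625 = 1.81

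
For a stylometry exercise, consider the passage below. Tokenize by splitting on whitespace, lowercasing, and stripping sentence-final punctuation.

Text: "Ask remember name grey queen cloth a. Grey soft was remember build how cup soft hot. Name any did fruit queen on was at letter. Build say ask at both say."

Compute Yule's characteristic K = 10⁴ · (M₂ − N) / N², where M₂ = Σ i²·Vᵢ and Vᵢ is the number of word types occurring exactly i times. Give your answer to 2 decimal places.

208.12

Frequencies: ask:2, remember:2, name:2, grey:2, queen:2, soft:2, was:2, build:2, at:2, say:2, cloth:1, a:1, how:1, cup:1, hot:1, any:1, did:1, fruit:1, on:1, letter:1, … (1 more, each freq 1)
N = 31. Frequency spectrum: V_1=11, V_2=10
M₂ = 1²·11 + 2²·10 = 51
K = 10000 × (51 − 31) / 31² = 208.12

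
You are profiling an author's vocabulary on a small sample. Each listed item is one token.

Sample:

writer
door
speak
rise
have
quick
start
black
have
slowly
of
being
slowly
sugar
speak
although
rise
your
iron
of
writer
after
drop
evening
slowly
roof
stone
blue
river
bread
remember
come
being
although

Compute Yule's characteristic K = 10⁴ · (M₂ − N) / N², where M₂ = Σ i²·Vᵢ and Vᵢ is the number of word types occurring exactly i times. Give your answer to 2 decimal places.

Frequencies: slowly:3, writer:2, speak:2, rise:2, have:2, of:2, being:2, although:2, door:1, quick:1, start:1, black:1, sugar:1, your:1, iron:1, after:1, drop:1, evening:1, roof:1, stone:1, … (5 more, each freq 1)
N = 34. Frequency spectrum: V_1=17, V_2=7, V_3=1
M₂ = 1²·17 + 2²·7 + 3²·1 = 54
K = 10000 × (54 − 34) / 34² = 173.01

173.01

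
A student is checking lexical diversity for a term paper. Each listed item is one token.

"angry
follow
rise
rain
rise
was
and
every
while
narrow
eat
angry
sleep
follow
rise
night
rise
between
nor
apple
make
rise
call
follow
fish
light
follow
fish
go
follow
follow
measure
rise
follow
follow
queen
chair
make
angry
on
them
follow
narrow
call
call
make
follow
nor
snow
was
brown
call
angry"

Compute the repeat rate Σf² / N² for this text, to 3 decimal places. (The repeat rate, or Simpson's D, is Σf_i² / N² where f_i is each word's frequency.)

Frequencies: follow:10, rise:6, angry:4, call:4, make:3, was:2, narrow:2, nor:2, fish:2, rain:1, and:1, every:1, while:1, eat:1, sleep:1, night:1, between:1, apple:1, light:1, go:1, … (7 more, each freq 1)
Σf² = 211; N² = 2809
Repeat rate = 211 / 2809 = 0.075

0.075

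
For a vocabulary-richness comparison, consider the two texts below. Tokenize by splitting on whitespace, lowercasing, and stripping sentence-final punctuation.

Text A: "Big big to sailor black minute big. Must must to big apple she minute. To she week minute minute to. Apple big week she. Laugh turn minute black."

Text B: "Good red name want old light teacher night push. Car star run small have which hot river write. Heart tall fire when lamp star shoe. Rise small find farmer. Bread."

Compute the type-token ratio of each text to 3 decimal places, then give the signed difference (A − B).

TTR(A) = 11/28 = 0.393
TTR(B) = 28/30 = 0.933
Difference = 0.393 − 0.933 = -0.540

-0.540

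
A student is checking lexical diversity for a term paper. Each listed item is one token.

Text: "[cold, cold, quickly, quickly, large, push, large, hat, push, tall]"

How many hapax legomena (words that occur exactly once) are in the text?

2

Frequencies: cold:2, quickly:2, large:2, push:2, hat:1, tall:1
Hapax (freq=1): hat, tall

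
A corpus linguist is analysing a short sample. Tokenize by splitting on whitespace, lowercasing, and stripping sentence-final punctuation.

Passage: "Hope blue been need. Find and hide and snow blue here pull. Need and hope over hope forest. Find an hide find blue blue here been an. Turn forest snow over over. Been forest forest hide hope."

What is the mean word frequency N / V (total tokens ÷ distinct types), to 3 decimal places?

2.643

N = 37 tokens, V = 14 types.
Mean frequency = N / V = 37 / 14 = 2.643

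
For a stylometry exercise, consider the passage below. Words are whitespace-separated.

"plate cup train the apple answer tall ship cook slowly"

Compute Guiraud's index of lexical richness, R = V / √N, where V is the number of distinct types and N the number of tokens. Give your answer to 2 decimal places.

3.16

N = 10, V = 10.
√N = 3.162278
R = 10 / 3.162278 = 3.16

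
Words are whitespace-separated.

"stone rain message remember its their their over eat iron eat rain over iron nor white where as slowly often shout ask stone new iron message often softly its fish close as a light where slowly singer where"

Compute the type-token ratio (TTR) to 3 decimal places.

0.632

N = 38 tokens, V = 24 types.
TTR = V / N = 24 / 38 = 0.632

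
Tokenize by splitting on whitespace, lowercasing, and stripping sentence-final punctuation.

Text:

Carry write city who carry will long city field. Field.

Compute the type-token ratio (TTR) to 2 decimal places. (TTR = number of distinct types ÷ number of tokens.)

N = 10 tokens, V = 7 types.
TTR = V / N = 7 / 10 = 0.70

0.70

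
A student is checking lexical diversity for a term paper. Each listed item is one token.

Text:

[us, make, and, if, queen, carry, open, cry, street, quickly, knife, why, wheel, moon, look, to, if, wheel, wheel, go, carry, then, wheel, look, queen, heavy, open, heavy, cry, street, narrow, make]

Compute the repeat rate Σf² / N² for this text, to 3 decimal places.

0.061

Frequencies: wheel:4, make:2, if:2, queen:2, carry:2, open:2, cry:2, street:2, look:2, heavy:2, us:1, and:1, quickly:1, knife:1, why:1, moon:1, to:1, go:1, then:1, narrow:1
Σf² = 62; N² = 1024
Repeat rate = 62 / 1024 = 0.061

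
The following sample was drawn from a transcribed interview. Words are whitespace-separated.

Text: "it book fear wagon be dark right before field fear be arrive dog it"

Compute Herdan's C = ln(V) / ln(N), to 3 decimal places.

N = 14, V = 11.
ln(V) = 2.397895, ln(N) = 2.639057
C = 2.397895 / 2.639057 = 0.909

0.909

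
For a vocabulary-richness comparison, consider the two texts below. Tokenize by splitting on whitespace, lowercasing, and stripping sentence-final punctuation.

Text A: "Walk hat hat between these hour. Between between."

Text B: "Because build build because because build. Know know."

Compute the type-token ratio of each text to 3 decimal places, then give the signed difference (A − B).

0.250

TTR(A) = 5/8 = 0.625
TTR(B) = 3/8 = 0.375
Difference = 0.625 − 0.375 = 0.250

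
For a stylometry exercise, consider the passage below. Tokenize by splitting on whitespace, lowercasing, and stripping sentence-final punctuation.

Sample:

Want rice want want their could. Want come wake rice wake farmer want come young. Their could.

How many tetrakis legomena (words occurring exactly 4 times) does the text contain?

0

Frequencies: want:5, rice:2, their:2, could:2, come:2, wake:2, farmer:1, young:1
Words with frequency 4: (none)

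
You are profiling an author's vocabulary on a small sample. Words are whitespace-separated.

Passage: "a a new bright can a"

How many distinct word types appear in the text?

4

Distinct types: {a, bright, can, new}
V = 4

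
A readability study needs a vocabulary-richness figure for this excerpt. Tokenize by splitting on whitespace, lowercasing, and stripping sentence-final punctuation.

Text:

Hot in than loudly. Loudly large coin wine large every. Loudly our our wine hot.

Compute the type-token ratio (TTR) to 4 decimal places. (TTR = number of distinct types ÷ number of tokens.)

N = 15 tokens, V = 9 types.
TTR = V / N = 9 / 15 = 0.6000

0.6000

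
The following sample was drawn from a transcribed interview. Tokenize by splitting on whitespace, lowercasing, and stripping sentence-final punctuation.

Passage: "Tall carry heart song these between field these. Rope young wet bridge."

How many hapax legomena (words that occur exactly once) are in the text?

Frequencies: these:2, tall:1, carry:1, heart:1, song:1, between:1, field:1, rope:1, young:1, wet:1, bridge:1
Hapax (freq=1): between, bridge, carry, field, heart, rope, song, tall, wet, young

10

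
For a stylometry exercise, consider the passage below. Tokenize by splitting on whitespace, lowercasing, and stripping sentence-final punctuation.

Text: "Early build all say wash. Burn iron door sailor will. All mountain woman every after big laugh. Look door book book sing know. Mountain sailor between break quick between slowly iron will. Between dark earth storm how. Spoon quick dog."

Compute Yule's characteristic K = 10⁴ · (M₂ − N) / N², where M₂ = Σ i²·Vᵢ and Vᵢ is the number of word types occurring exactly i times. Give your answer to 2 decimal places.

137.50

Frequencies: between:3, all:2, iron:2, door:2, sailor:2, will:2, mountain:2, book:2, quick:2, early:1, build:1, say:1, wash:1, burn:1, woman:1, every:1, after:1, big:1, laugh:1, look:1, … (10 more, each freq 1)
N = 40. Frequency spectrum: V_1=21, V_2=8, V_3=1
M₂ = 1²·21 + 2²·8 + 3²·1 = 62
K = 10000 × (62 − 40) / 40² = 137.50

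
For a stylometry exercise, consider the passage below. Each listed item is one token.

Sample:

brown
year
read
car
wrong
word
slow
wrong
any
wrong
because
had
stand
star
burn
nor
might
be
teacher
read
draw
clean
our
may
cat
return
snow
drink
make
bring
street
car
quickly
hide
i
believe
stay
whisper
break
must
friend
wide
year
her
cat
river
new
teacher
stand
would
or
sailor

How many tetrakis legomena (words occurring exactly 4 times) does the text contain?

Frequencies: wrong:3, year:2, read:2, car:2, stand:2, teacher:2, cat:2, brown:1, word:1, slow:1, any:1, because:1, had:1, star:1, burn:1, nor:1, might:1, be:1, draw:1, clean:1, … (24 more, each freq 1)
Words with frequency 4: (none)

0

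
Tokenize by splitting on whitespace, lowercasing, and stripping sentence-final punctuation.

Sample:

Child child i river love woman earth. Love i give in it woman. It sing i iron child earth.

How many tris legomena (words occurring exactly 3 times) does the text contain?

Frequencies: child:3, i:3, love:2, woman:2, earth:2, it:2, river:1, give:1, in:1, sing:1, iron:1
Words with frequency 3: child, i

2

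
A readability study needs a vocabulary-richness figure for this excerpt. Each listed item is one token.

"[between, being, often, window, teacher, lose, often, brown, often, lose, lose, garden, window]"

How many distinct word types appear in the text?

Distinct types: {being, between, brown, garden, lose, often, teacher, window}
V = 8

8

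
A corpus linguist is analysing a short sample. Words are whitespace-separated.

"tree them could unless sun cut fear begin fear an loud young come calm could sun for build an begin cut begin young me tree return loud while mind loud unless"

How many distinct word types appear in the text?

Distinct types: {an, begin, build, calm, come, could, cut, fear, for, loud, me, mind, return, sun, them, tree, unless, while, young}
V = 19

19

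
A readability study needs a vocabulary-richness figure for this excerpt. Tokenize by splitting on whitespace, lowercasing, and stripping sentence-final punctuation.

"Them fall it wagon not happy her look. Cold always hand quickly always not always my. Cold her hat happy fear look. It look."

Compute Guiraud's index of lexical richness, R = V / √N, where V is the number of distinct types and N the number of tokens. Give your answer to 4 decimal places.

3.0619

N = 24, V = 15.
√N = 4.898979
R = 15 / 4.898979 = 3.0619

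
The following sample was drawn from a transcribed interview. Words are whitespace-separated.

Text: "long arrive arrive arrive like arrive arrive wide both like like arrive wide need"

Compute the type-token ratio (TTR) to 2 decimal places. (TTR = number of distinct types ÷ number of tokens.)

N = 14 tokens, V = 6 types.
TTR = V / N = 6 / 14 = 0.43

0.43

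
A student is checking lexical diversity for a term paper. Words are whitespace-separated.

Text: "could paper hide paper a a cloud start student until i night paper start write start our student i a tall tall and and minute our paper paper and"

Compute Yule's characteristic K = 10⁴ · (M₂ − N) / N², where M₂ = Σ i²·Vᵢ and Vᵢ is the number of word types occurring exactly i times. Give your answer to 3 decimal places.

546.968

Frequencies: paper:5, a:3, start:3, and:3, student:2, i:2, our:2, tall:2, could:1, hide:1, cloud:1, until:1, night:1, write:1, minute:1
N = 29. Frequency spectrum: V_1=7, V_2=4, V_3=3, V_5=1
M₂ = 1²·7 + 2²·4 + 3²·3 + 5²·1 = 75
K = 10000 × (75 − 29) / 29² = 546.968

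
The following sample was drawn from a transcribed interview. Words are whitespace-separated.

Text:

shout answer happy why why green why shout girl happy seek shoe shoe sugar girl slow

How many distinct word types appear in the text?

Distinct types: {answer, girl, green, happy, seek, shoe, shout, slow, sugar, why}
V = 10

10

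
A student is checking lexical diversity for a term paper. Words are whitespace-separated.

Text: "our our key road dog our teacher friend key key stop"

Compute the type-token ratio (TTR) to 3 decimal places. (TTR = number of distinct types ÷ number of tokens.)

N = 11 tokens, V = 7 types.
TTR = V / N = 7 / 11 = 0.636

0.636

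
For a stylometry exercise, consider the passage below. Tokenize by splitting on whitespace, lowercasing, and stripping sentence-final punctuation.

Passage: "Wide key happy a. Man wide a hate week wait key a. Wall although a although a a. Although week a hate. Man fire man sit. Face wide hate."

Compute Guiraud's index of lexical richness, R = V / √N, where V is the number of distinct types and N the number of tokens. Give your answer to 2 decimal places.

2.41

N = 29, V = 13.
√N = 5.385165
R = 13 / 5.385165 = 2.41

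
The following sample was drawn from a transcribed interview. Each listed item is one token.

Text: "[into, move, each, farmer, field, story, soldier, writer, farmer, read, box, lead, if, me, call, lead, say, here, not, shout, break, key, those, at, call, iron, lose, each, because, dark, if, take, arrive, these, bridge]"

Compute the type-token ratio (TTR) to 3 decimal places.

0.857

N = 35 tokens, V = 30 types.
TTR = V / N = 30 / 35 = 0.857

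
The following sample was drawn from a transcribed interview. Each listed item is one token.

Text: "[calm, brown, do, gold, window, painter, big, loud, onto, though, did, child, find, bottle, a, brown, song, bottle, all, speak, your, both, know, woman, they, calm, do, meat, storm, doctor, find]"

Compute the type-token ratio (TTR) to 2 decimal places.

0.84

N = 31 tokens, V = 26 types.
TTR = V / N = 26 / 31 = 0.84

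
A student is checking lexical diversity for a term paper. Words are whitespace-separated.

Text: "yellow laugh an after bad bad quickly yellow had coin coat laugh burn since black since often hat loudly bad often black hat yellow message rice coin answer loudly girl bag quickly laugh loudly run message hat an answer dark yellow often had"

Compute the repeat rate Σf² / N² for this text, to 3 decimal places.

Frequencies: yellow:4, laugh:3, bad:3, often:3, hat:3, loudly:3, an:2, quickly:2, had:2, coin:2, since:2, black:2, message:2, answer:2, after:1, coat:1, burn:1, rice:1, girl:1, bag:1, … (2 more, each freq 1)
Σf² = 101; N² = 1849
Repeat rate = 101 / 1849 = 0.055

0.055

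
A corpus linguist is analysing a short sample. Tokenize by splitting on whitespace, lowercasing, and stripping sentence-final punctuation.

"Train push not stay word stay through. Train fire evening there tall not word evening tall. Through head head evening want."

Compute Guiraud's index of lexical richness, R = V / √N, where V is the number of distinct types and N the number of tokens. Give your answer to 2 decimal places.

2.62

N = 21, V = 12.
√N = 4.582576
R = 12 / 4.582576 = 2.62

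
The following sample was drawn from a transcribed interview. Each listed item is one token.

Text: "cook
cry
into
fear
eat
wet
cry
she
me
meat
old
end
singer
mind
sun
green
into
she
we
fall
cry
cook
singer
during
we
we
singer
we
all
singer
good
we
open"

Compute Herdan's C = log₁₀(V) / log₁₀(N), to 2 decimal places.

0.87

N = 33, V = 21.
log₁₀(V) = 1.322219, log₁₀(N) = 1.518514
C = 1.322219 / 1.518514 = 0.87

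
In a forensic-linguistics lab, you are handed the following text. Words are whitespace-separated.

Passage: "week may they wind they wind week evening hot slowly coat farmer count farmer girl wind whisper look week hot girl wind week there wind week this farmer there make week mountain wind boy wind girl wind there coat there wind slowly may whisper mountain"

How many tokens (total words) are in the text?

Tokens: week, may, they, wind, they, wind, week, evening, hot, slowly, coat, farmer, count, farmer, girl, wind, whisper, look, week, hot, girl, wind, week, there, wind, week, this, farmer, there, make, week, mountain, wind, boy, wind, girl, wind, there, coat, there, wind, slowly, may, whisper, mountain
N = 45

45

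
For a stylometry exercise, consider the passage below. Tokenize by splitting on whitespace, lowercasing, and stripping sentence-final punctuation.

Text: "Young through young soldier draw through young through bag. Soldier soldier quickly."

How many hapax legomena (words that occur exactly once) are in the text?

3

Frequencies: young:3, through:3, soldier:3, draw:1, bag:1, quickly:1
Hapax (freq=1): bag, draw, quickly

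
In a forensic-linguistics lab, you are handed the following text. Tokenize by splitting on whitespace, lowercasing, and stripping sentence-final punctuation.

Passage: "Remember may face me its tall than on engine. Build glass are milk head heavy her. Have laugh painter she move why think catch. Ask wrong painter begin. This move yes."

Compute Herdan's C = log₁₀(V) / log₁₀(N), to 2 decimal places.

N = 31, V = 29.
log₁₀(V) = 1.462398, log₁₀(N) = 1.491362
C = 1.462398 / 1.491362 = 0.98

0.98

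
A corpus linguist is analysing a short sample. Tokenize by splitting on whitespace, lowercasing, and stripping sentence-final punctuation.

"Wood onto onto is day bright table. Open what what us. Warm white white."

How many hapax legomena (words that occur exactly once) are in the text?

Frequencies: onto:2, what:2, white:2, wood:1, is:1, day:1, bright:1, table:1, open:1, us:1, warm:1
Hapax (freq=1): bright, day, is, open, table, us, warm, wood

8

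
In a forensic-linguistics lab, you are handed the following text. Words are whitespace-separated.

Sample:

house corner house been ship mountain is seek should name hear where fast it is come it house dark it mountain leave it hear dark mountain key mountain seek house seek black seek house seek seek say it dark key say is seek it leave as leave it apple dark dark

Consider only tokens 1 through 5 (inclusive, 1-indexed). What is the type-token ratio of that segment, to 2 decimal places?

0.80

Segment tokens 1–5: house, corner, house, been, ship
Segment N = 5, segment V = 4.
TTR = 4 / 5 = 0.80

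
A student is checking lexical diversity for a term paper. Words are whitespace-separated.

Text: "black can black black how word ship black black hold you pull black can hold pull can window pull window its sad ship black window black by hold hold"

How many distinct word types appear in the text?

Distinct types: {black, by, can, hold, how, its, pull, sad, ship, window, word, you}
V = 12

12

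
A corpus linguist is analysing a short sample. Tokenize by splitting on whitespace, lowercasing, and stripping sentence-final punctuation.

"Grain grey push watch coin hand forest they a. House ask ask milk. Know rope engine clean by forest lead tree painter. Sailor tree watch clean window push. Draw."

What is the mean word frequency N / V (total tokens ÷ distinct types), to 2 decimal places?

1.26

N = 29 tokens, V = 23 types.
Mean frequency = N / V = 29 / 23 = 1.26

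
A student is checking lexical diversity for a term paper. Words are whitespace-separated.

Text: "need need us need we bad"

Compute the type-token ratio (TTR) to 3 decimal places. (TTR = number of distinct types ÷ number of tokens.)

0.667

N = 6 tokens, V = 4 types.
TTR = V / N = 4 / 6 = 0.667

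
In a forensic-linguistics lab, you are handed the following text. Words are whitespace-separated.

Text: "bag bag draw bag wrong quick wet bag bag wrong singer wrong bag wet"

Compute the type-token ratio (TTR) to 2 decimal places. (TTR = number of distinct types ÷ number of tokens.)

0.43

N = 14 tokens, V = 6 types.
TTR = V / N = 6 / 14 = 0.43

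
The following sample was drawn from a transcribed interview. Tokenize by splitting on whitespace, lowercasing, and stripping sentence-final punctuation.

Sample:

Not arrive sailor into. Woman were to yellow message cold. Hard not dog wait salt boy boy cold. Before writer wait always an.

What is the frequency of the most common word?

Frequencies: not:2, cold:2, wait:2, boy:2, arrive:1, sailor:1, into:1, woman:1, were:1, to:1, yellow:1, message:1, hard:1, dog:1, salt:1, before:1, writer:1, always:1, an:1
Most common: 'not' with frequency 2.

2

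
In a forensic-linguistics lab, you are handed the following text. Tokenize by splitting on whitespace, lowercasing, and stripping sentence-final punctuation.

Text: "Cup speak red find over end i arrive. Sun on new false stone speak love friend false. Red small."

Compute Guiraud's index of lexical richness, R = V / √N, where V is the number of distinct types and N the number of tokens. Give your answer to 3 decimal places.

N = 19, V = 16.
√N = 4.358899
R = 16 / 4.358899 = 3.671

3.671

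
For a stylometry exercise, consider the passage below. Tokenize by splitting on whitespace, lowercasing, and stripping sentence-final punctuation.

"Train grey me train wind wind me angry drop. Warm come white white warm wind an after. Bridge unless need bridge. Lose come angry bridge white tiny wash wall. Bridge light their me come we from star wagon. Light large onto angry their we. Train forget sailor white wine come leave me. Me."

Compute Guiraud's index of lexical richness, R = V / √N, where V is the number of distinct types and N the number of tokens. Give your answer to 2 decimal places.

4.12

N = 53, V = 30.
√N = 7.280110
R = 30 / 7.280110 = 4.12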